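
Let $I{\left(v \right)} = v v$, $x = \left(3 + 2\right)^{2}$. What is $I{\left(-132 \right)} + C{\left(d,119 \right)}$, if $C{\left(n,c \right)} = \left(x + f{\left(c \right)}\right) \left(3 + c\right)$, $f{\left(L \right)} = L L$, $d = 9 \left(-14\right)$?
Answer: $1748116$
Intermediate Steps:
$d = -126$
$x = 25$ ($x = 5^{2} = 25$)
$I{\left(v \right)} = v^{2}$
$f{\left(L \right)} = L^{2}$
$C{\left(n,c \right)} = \left(3 + c\right) \left(25 + c^{2}\right)$ ($C{\left(n,c \right)} = \left(25 + c^{2}\right) \left(3 + c\right) = \left(3 + c\right) \left(25 + c^{2}\right)$)
$I{\left(-132 \right)} + C{\left(d,119 \right)} = \left(-132\right)^{2} + \left(75 + 119^{3} + 3 \cdot 119^{2} + 25 \cdot 119\right) = 17424 + \left(75 + 1685159 + 3 \cdot 14161 + 2975\right) = 17424 + \left(75 + 1685159 + 42483 + 2975\right) = 17424 + 1730692 = 1748116$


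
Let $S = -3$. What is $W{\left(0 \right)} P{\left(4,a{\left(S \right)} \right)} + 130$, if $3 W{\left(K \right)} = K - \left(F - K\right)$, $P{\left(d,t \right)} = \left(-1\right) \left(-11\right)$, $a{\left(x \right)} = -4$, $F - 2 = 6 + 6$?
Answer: $\frac{236}{3} \approx 78.667$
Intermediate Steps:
$F = 14$ ($F = 2 + \left(6 + 6\right) = 2 + 12 = 14$)
$P{\left(d,t \right)} = 11$
$W{\left(K \right)} = - \frac{14}{3} + \frac{2 K}{3}$ ($W{\left(K \right)} = \frac{K + \left(K - 14\right)}{3} = \frac{K + \left(-14 + K\right)}{3} = \frac{-14 + 2 K}{3} = - \frac{14}{3} + \frac{2 K}{3}$)
$W{\left(0 \right)} P{\left(4,a{\left(S \right)} \right)} + 130 = \left(- \frac{14}{3} + \frac{2}{3} \cdot 0\right) 11 + 130 = \left(- \frac{14}{3} + 0\right) 11 + 130 = \left(- \frac{14}{3}\right) 11 + 130 = - \frac{154}{3} + 130 = \frac{236}{3}$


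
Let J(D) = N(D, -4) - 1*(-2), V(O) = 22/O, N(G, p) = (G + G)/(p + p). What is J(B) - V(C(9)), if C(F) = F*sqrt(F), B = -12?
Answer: 113/27 ≈ 4.1852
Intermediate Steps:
C(F) = F**(3/2)
N(G, p) = G/p (N(G, p) = (2*G)/((2*p)) = (2*G)*(1/(2*p)) = G/p)
J(D) = 2 - D/4 (J(D) = D/(-4) - 1*(-2) = D*(-1/4) + 2 = -D/4 + 2 = 2 - D/4)
J(B) - V(C(9)) = (2 - 1/4*(-12)) - 22/(9**(3/2)) = (2 + 3) - 22/27 = 5 - 22/27 = 113/27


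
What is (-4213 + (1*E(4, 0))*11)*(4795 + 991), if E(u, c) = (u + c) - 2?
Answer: -24249126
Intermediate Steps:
E(u, c) = -2 + c + u (E(u, c) = (c + u) - 2 = -2 + c + u)
(-4213 + (1*E(4, 0))*11)*(4795 + 991) = (-4213 + (1*(-2 + 0 + 4))*11)*(4795 + 991) = (-4213 + (1*2)*11)*5786 = (-4213 + 2*11)*5786 = (-4213 + 22)*5786 = -4191*5786 = -24249126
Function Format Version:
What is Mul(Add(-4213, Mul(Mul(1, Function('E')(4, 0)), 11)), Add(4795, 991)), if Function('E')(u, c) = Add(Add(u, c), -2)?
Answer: -24249126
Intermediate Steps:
Function('E')(u, c) = Add(-2, c, u) (Function('E')(u, c) = Add(Add(c, u), -2) = Add(-2, c, u))
Mul(Add(-4213, Mul(Mul(1, Function('E')(4, 0)), 11)), Add(4795, 991)) = Mul(Add(-4213, Mul(Mul(1, Add(-2, 0, 4)), 11)), Add(4795, 991)) = Mul(Add(-4213, Mul(Mul(1, 2), 11)), 5786) = Mul(Add(-4213, Mul(2, 11)), 5786) = Mul(Add(-4213, 22), 5786) = Mul(-4191, 5786) = -24249126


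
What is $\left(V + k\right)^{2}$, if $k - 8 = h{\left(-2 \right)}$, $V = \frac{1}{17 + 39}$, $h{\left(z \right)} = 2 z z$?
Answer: $\frac{804609}{3136} \approx 256.57$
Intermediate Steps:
$h{\left(z \right)} = 2 z^{2}$
$V = \frac{1}{56} \approx 0.017857$
$k = 16$ ($k = 8 + 2 \left(-2\right)^{2} = 8 + 2 \cdot 4 = 8 + 8 = 16$)
$\left(V + k\right)^{2} = \left(\frac{1}{56} + 16\right)^{2} = \left(\frac{897}{56}\right)^{2} = \frac{804609}{3136}$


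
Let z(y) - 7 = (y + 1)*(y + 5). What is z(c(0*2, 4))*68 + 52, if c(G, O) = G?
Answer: 868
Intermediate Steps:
z(y) = 7 + (1 + y)*(5 + y) (z(y) = 7 + (y + 1)*(y + 5) = 7 + (1 + y)*(5 + y))
z(c(0*2, 4))*68 + 52 = (12 + (0*2)² + 6*(0*2))*68 + 52 = (12 + 0² + 6*0)*68 + 52 = (12 + 0 + 0)*68 + 52 = 12*68 + 52 = 816 + 52 = 868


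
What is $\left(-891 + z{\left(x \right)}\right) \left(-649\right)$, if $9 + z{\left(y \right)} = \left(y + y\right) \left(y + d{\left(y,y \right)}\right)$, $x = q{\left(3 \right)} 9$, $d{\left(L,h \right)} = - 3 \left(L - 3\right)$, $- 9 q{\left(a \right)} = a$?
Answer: $642510$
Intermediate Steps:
$q{\left(a \right)} = - \frac{a}{9}$
$d{\left(L,h \right)} = 9 - 3 L$ ($d{\left(L,h \right)} = - 3 \left(-3 + L\right) = 9 - 3 L$)
$x = -3$ ($x = \left(- \frac{1}{9}\right) 3 \cdot 9 = \left(- \frac{1}{3}\right) 9 = -3$)
$z{\left(y \right)} = -9 + 2 y \left(9 - 2 y\right)$ ($z{\left(y \right)} = -9 + \left(y + y\right) \left(y - \left(-9 + 3 y\right)\right) = -9 + 2 y \left(9 - 2 y\right)$)
$\left(-891 + z{\left(x \right)}\right) \left(-649\right) = \left(-891 - \left(63 + 36\right)\right) \left(-649\right) = \left(-891 - 99\right) \left(-649\right) = \left(-990\right) \left(-649\right) = 642510$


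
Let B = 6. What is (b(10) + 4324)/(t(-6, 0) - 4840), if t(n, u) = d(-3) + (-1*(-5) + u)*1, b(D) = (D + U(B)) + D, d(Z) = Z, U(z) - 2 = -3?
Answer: -4343/4838 ≈ -0.89769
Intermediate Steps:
U(z) = -1 (U(z) = 2 - 3 = -1)
b(D) = -1 + 2*D (b(D) = (D - 1) + D = (-1 + D) + D = -1 + 2*D)
t(n, u) = 2 + u (t(n, u) = -3 + (-1*(-5) + u)*1 = -3 + (5 + u)*1 = -3 + (5 + u) = 2 + u)
(b(10) + 4324)/(t(-6, 0) - 4840) = ((-1 + 2*10) + 4324)/((2 + 0) - 4840) = ((-1 + 20) + 4324)/(2 - 4840) = (19 + 4324)/(-4838) = 4343*(-1/4838) = -4343/4838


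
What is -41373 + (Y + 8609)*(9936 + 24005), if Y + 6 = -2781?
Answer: 197563129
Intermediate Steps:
Y = -2787 (Y = -6 - 2781 = -2787)
-41373 + (Y + 8609)*(9936 + 24005) = -41373 + (-2787 + 8609)*(9936 + 24005) = -41373 + 5822*33941 = -41373 + 197604502 = 197563129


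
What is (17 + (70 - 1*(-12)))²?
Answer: 9801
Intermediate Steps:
(17 + (70 - 1*(-12)))² = (17 + (70 + 12))² = (17 + 82)² = 99² = 9801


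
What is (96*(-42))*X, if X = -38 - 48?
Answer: 346752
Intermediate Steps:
X = -86
(96*(-42))*X = (96*(-42))*(-86) = -4032*(-86) = 346752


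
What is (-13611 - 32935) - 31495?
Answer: -78041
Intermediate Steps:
(-13611 - 32935) - 31495 = -46546 - 31495 = -78041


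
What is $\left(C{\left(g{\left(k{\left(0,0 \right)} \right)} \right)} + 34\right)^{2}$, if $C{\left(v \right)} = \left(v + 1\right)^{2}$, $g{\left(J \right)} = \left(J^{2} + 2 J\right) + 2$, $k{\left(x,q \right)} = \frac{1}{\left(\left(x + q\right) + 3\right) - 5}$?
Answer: $\frac{390625}{256} \approx 1525.9$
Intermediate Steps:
$k{\left(x,q \right)} = \frac{1}{-2 + q + x}$ ($k{\left(x,q \right)} = \frac{1}{\left(\left(q + x\right) + 3\right) - 5} = \frac{1}{\left(3 + q + x\right) - 5} = \frac{1}{-2 + q + x}$)
$g{\left(J \right)} = 2 + J^{2} + 2 J$
$C{\left(v \right)} = \left(1 + v\right)^{2}$
$\left(C{\left(g{\left(k{\left(0,0 \right)} \right)} \right)} + 34\right)^{2} = \left(\left(1 + \left(2 + \left(\frac{1}{-2 + 0 + 0}\right)^{2} + \frac{2}{-2 + 0 + 0}\right)\right)^{2} + 34\right)^{2} = \left(\left(1 + \left(2 + \left(\frac{1}{-2}\right)^{2} + \frac{2}{-2}\right)\right)^{2} + 34\right)^{2} = \left(\left(1 + \left(2 + \left(- \frac{1}{2}\right)^{2} + 2 \left(- \frac{1}{2}\right)\right)\right)^{2} + 34\right)^{2} = \left(\left(1 + \left(2 + \frac{1}{4} - 1\right)\right)^{2} + 34\right)^{2} = \left(\left(1 + \frac{5}{4}\right)^{2} + 34\right)^{2} = \left(\left(\frac{9}{4}\right)^{2} + 34\right)^{2} = \left(\frac{81}{16} + 34\right)^{2} = \left(\frac{625}{16}\right)^{2} = \frac{390625}{256}$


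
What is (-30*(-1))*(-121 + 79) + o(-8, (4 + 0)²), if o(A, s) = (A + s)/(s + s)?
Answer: -5039/4 ≈ -1259.8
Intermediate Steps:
o(A, s) = (A + s)/(2*s) (o(A, s) = (A + s)/((2*s)) = (A + s)*(1/(2*s)) = (A + s)/(2*s))
(-30*(-1))*(-121 + 79) + o(-8, (4 + 0)²) = (-30*(-1))*(-121 + 79) + (-8 + (4 + 0)²)/(2*((4 + 0)²)) = 30*(-42) + (-8 + 4²)/(2*(4²)) = -1260 + (½)*(-8 + 16)/16 = -1260 + (½)*(1/16)*8 = -1260 + ¼ = -5039/4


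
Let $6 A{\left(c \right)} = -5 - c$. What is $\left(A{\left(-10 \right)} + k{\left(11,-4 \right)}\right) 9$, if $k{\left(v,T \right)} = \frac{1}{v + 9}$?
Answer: $\frac{159}{20} \approx 7.95$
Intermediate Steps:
$k{\left(v,T \right)} = \frac{1}{9 + v}$
$A{\left(c \right)} = - \frac{5}{6} - \frac{c}{6}$ ($A{\left(c \right)} = \frac{-5 - c}{6} = - \frac{5}{6} - \frac{c}{6}$)
$\left(A{\left(-10 \right)} + k{\left(11,-4 \right)}\right) 9 = \left(\left(- \frac{5}{6} - - \frac{5}{3}\right) + \frac{1}{9 + 11}\right) 9 = \left(\left(- \frac{5}{6} + \frac{5}{3}\right) + \frac{1}{20}\right) 9 = \left(\frac{5}{6} + \frac{1}{20}\right) 9 = \frac{53}{60} \cdot 9 = \frac{159}{20}$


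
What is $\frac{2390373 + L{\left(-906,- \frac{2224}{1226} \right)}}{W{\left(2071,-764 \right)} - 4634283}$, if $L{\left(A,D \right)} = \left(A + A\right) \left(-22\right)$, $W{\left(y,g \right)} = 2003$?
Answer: $- \frac{2430237}{4632280} \approx -0.52463$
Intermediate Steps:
$L{\left(A,D \right)} = - 44 A$ ($L{\left(A,D \right)} = 2 A \left(-22\right) = - 44 A$)
$\frac{2390373 + L{\left(-906,- \frac{2224}{1226} \right)}}{W{\left(2071,-764 \right)} - 4634283} = \frac{2390373 - -39864}{2003 - 4634283} = \frac{2390373 + 39864}{-4632280} = 2430237 \left(- \frac{1}{4632280}\right) = - \frac{2430237}{4632280}$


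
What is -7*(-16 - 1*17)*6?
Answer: 1386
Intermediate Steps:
-7*(-16 - 1*17)*6 = -7*(-16 - 17)*6 = -7*(-33)*6 = 231*6 = 1386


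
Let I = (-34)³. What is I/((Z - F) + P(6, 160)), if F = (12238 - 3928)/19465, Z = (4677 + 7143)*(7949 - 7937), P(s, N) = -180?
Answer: -76505236/275740359 ≈ -0.27745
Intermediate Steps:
Z = 141840 (Z = 11820*12 = 141840)
I = -39304
F = 1662/3893 (F = 8310*(1/19465) = 1662/3893 ≈ 0.42692)
I/((Z - F) + P(6, 160)) = -39304/((141840 - 1*1662/3893) - 180) = -39304/((141840 - 1662/3893) - 180) = -39304/(552181458/3893 - 180) = -39304/551480718/3893 = -39304*3893/551480718 = -76505236/275740359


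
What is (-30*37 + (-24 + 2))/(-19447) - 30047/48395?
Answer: -529540869/941137565 ≈ -0.56266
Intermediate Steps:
(-30*37 + (-24 + 2))/(-19447) - 30047/48395 = (-1110 - 22)*(-1/19447) - 30047*1/48395 = -1132*(-1/19447) - 30047/48395 = 1132/19447 - 30047/48395 = -529540869/941137565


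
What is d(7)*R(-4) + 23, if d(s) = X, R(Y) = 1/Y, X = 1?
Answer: 91/4 ≈ 22.750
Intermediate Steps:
R(Y) = 1/Y
d(s) = 1
d(7)*R(-4) + 23 = 1/(-4) + 23 = 1*(-¼) + 23 = -¼ + 23 = 91/4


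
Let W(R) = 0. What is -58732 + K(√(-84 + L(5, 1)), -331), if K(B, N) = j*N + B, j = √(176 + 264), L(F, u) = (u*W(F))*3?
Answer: -58732 - 662*√110 + 2*I*√21 ≈ -65675.0 + 9.1651*I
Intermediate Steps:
L(F, u) = 0 (L(F, u) = (u*0)*3 = 0*3 = 0)
j = 2*√110 (j = √440 = 2*√110 ≈ 20.976)
K(B, N) = B + 2*N*√110 (K(B, N) = (2*√110)*N + B = 2*N*√110 + B = B + 2*N*√110)
-58732 + K(√(-84 + L(5, 1)), -331) = -58732 + (√(-84 + 0) + 2*(-331)*√110) = -58732 + (√(-84) - 662*√110) = -58732 + (2*I*√21 - 662*√110) = -58732 + (-662*√110 + 2*I*√21) = -58732 - 662*√110 + 2*I*√21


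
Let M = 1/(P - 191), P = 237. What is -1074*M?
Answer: -537/23 ≈ -23.348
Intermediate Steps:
M = 1/46 (M = 1/(237 - 191) = 1/46 ≈ 0.021739)
-1074*M = -1074*1/46 = -537/23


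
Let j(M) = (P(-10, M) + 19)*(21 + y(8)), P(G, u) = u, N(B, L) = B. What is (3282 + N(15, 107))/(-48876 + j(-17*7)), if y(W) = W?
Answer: -3297/51776 ≈ -0.063678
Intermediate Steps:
j(M) = 551 + 29*M (j(M) = (M + 19)*(21 + 8) = (19 + M)*29 = 551 + 29*M)
(3282 + N(15, 107))/(-48876 + j(-17*7)) = (3282 + 15)/(-48876 + (551 + 29*(-17*7))) = 3297/(-48876 + (551 + 29*(-119))) = 3297/(-48876 + (551 - 3451)) = 3297/(-48876 - 2900) = 3297/(-51776) = 3297*(-1/51776) = -3297/51776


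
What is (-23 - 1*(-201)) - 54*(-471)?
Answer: 25612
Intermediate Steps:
(-23 - 1*(-201)) - 54*(-471) = (-23 + 201) + 25434 = 178 + 25434 = 25612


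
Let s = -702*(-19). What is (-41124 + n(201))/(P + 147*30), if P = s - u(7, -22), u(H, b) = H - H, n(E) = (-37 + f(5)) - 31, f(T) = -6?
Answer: -20599/8874 ≈ -2.3213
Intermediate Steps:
n(E) = -74 (n(E) = (-37 - 6) - 31 = -43 - 31 = -74)
s = 13338
u(H, b) = 0
P = 13338 (P = 13338 - 1*0 = 13338 + 0 = 13338)
(-41124 + n(201))/(P + 147*30) = (-41124 - 74)/(13338 + 147*30) = -41198/(13338 + 4410) = -41198/17748 = -41198*1/17748 = -20599/8874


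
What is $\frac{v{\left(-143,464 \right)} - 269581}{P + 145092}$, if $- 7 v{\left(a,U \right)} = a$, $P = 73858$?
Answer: $- \frac{943462}{766325} \approx -1.2312$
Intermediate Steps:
$v{\left(a,U \right)} = - \frac{a}{7}$
$\frac{v{\left(-143,464 \right)} - 269581}{P + 145092} = \frac{\left(- \frac{1}{7}\right) \left(-143\right) - 269581}{73858 + 145092} = \frac{\frac{143}{7} - 269581}{218950} = \left(- \frac{1886924}{7}\right) \frac{1}{218950} = - \frac{943462}{766325}$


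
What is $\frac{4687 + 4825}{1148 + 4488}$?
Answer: $\frac{2378}{1409} \approx 1.6877$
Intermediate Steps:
$\frac{4687 + 4825}{1148 + 4488} = \frac{9512}{5636} = 9512 \cdot \frac{1}{5636} = \frac{2378}{1409}$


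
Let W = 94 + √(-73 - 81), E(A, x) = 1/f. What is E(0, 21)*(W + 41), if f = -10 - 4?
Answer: -135/14 - I*√154/14 ≈ -9.6429 - 0.8864*I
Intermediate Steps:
f = -14
E(A, x) = -1/14 (E(A, x) = 1/(-14) = -1/14)
W = 94 + I*√154 (W = 94 + √(-154) = 94 + I*√154 ≈ 94.0 + 12.41*I)
E(0, 21)*(W + 41) = -((94 + I*√154) + 41)/14 = -(135 + I*√154)/14 = -135/14 - I*√154/14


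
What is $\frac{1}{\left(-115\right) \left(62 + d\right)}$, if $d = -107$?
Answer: $\frac{1}{5175} \approx 0.00019324$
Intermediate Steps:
$\frac{1}{\left(-115\right) \left(62 + d\right)} = \frac{1}{\left(-115\right) \left(62 - 107\right)} = \frac{1}{\left(-115\right) \left(-45\right)} = \frac{1}{5175}$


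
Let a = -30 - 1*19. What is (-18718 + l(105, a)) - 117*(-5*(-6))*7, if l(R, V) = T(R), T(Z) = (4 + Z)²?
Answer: -31407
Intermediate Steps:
a = -49 (a = -30 - 19 = -49)
l(R, V) = (4 + R)²
(-18718 + l(105, a)) - 117*(-5*(-6))*7 = (-18718 + (4 + 105)²) - 117*(-5*(-6))*7 = (-18718 + 109²) - 3510*7 = (-18718 + 11881) - 117*210 = -6837 - 24570 = -31407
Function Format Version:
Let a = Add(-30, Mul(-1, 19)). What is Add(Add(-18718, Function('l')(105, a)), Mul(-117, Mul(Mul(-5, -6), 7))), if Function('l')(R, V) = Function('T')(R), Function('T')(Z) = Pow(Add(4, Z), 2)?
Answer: -31407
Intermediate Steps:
a = -49 (a = Add(-30, -19) = -49)
Function('l')(R, V) = Pow(Add(4, R), 2)
Add(Add(-18718, Function('l')(105, a)), Mul(-117, Mul(Mul(-5, -6), 7))) = Add(Add(-18718, Pow(Add(4, 105), 2)), Mul(-117, Mul(Mul(-5, -6), 7))) = Add(Add(-18718, Pow(109, 2)), Mul(-117, Mul(30, 7))) = Add(Add(-18718, 11881), Mul(-117, 210)) = Add(-6837, -24570) = -31407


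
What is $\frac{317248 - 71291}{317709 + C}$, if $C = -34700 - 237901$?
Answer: $\frac{245957}{45108} \approx 5.4526$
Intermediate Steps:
$C = -272601$ ($C = -34700 - 237901 = -272601$)
$\frac{317248 - 71291}{317709 + C} = \frac{317248 - 71291}{317709 - 272601} = \frac{245957}{45108}$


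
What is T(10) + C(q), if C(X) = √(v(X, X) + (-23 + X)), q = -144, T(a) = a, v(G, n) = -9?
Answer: 10 + 4*I*√11 ≈ 10.0 + 13.266*I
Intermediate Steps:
C(X) = √(-32 + X) (C(X) = √(-9 + (-23 + X)) = √(-32 + X))
T(10) + C(q) = 10 + √(-32 - 144) = 10 + √(-176) = 10 + 4*I*√11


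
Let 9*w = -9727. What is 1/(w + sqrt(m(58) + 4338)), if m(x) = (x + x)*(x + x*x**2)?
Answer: 87543/1739554169 + 81*sqrt(22644058)/1739554169 ≈ 0.00027190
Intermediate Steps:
w = -9727/9 (w = (1/9)*(-9727) = -9727/9 ≈ -1080.8)
m(x) = 2*x*(x + x**3) (m(x) = (2*x)*(x + x**3) = 2*x*(x + x**3))
1/(w + sqrt(m(58) + 4338)) = 1/(-9727/9 + sqrt(2*58**2*(1 + 58**2) + 4338)) = 1/(-9727/9 + sqrt(2*3364*(1 + 3364) + 4338)) = 1/(-9727/9 + sqrt(2*3364*3365 + 4338)) = 1/(-9727/9 + sqrt(22639720 + 4338)) = 1/(-9727/9 + sqrt(22644058))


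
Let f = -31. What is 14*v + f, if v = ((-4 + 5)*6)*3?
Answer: 221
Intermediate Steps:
v = 18 (v = (1*6)*3 = 6*3 = 18)
14*v + f = 14*18 - 31 = 252 - 31 = 221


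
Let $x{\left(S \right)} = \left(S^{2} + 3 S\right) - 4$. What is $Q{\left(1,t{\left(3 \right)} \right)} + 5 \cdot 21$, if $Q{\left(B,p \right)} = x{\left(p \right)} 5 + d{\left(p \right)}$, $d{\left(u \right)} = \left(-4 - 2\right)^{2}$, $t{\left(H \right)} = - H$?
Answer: $121$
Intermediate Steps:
$d{\left(u \right)} = 36$ ($d{\left(u \right)} = \left(-6\right)^{2} = 36$)
$x{\left(S \right)} = -4 + S^{2} + 3 S$
$Q{\left(B,p \right)} = 16 + 5 p^{2} + 15 p$ ($Q{\left(B,p \right)} = \left(-4 + p^{2} + 3 p\right) 5 + 36 = \left(-20 + 5 p^{2} + 15 p\right) + 36 = 16 + 5 p^{2} + 15 p$)
$Q{\left(1,t{\left(3 \right)} \right)} + 5 \cdot 21 = \left(16 + 5 \left(\left(-1\right) 3\right)^{2} + 15 \left(\left(-1\right) 3\right)\right) + 5 \cdot 21 = \left(16 + 5 \left(-3\right)^{2} + 15 \left(-3\right)\right) + 105 = \left(16 + 5 \cdot 9 - 45\right) + 105 = \left(16 + 45 - 45\right) + 105 = 16 + 105 = 121$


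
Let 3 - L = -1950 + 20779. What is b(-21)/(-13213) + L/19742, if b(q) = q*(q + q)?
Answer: -133080191/130425523 ≈ -1.0204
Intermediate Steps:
L = -18826 (L = 3 - (-1950 + 20779) = 3 - 1*18829 = 3 - 18829 = -18826)
b(q) = 2*q**2 (b(q) = q*(2*q) = 2*q**2)
b(-21)/(-13213) + L/19742 = (2*(-21)**2)/(-13213) - 18826/19742 = (2*441)*(-1/13213) - 18826*1/19742 = 882*(-1/13213) - 9413/9871 = -882/13213 - 9413/9871 = -133080191/130425523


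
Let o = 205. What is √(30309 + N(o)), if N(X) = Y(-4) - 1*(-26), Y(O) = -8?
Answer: √30327 ≈ 174.15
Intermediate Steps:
N(X) = 18 (N(X) = -8 - 1*(-26) = -8 + 26 = 18)
√(30309 + N(o)) = √(30309 + 18) = √30327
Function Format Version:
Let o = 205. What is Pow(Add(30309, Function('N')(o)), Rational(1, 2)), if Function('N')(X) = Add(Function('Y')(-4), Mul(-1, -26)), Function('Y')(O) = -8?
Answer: Pow(30327, Rational(1, 2)) ≈ 174.15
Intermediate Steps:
Function('N')(X) = 18 (Function('N')(X) = Add(-8, Mul(-1, -26)) = Add(-8, 26) = 18)
Pow(Add(30309, Function('N')(o)), Rational(1, 2)) = Pow(Add(30309, 18), Rational(1, 2)) = Pow(30327, Rational(1, 2))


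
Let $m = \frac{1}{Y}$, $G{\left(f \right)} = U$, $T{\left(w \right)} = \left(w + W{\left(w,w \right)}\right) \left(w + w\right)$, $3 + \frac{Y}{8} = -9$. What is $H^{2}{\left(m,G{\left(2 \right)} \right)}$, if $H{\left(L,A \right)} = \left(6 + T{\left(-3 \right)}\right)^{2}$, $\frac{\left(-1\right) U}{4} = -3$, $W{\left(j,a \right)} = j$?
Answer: $3111696$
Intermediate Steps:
$Y = -96$ ($Y = -24 + 8 \left(-9\right) = -24 - 72 = -96$)
$T{\left(w \right)} = 4 w^{2}$ ($T{\left(w \right)} = \left(w + w\right) \left(w + w\right) = 2 w 2 w = 4 w^{2}$)
$U = 12$ ($U = \left(-4\right) \left(-3\right) = 12$)
$G{\left(f \right)} = 12$
$m = - \frac{1}{96}$ ($m = \frac{1}{-96} = - \frac{1}{96} \approx -0.010417$)
$H{\left(L,A \right)} = 1764$ ($H{\left(L,A \right)} = \left(6 + 4 \left(-3\right)^{2}\right)^{2} = \left(6 + 4 \cdot 9\right)^{2} = \left(6 + 36\right)^{2} = 42^{2} = 1764$)
$H^{2}{\left(m,G{\left(2 \right)} \right)} = 1764^{2} = 3111696$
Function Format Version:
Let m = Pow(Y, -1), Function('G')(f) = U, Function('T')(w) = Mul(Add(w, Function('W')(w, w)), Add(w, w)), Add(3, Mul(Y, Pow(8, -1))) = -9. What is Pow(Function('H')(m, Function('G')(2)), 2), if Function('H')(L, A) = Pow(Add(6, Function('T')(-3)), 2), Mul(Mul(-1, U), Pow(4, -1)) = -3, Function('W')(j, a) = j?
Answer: 3111696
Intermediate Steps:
Y = -96 (Y = Add(-24, Mul(8, -9)) = Add(-24, -72) = -96)
Function('T')(w) = Mul(4, Pow(w, 2)) (Function('T')(w) = Mul(Add(w, w), Add(w, w)) = Mul(Mul(2, w), Mul(2, w)) = Mul(4, Pow(w, 2)))
U = 12 (U = Mul(-4, -3) = 12)
Function('G')(f) = 12
m = Rational(-1, 96) (m = Pow(-96, -1) = Rational(-1, 96) ≈ -0.010417)
Function('H')(L, A) = 1764 (Function('H')(L, A) = Pow(Add(6, Mul(4, Pow(-3, 2))), 2) = Pow(Add(6, Mul(4, 9)), 2) = Pow(Add(6, 36), 2) = Pow(42, 2) = 1764)
Pow(Function('H')(m, Function('G')(2)), 2) = Pow(1764, 2) = 3111696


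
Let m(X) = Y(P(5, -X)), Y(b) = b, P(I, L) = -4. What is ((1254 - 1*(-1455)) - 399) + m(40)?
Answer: 2306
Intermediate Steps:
m(X) = -4
((1254 - 1*(-1455)) - 399) + m(40) = ((1254 - 1*(-1455)) - 399) - 4 = ((1254 + 1455) - 399) - 4 = (2709 - 399) - 4 = 2310 - 4 = 2306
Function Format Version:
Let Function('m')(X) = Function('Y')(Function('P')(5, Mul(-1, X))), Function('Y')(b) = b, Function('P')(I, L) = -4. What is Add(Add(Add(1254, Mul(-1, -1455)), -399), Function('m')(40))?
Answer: 2306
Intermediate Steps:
Function('m')(X) = -4
Add(Add(Add(1254, Mul(-1, -1455)), -399), Function('m')(40)) = Add(Add(Add(1254, Mul(-1, -1455)), -399), -4) = Add(Add(Add(1254, 1455), -399), -4) = Add(Add(2709, -399), -4) = Add(2310, -4) = 2306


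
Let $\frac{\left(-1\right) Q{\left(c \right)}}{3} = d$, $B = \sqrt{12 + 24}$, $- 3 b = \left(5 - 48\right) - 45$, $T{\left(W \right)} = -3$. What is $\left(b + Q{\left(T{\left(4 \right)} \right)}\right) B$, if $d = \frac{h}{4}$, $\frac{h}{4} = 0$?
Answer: $176$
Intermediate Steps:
$h = 0$ ($h = 4 \cdot 0 = 0$)
$b = \frac{88}{3}$ ($b = - \frac{\left(5 - 48\right) - 45}{3} = - \frac{-43 - 45}{3} = \left(- \frac{1}{3}\right) \left(-88\right) = \frac{88}{3} \approx 29.333$)
$B = 6$ ($B = \sqrt{36} = 6$)
$d = 0$ ($d = \frac{0}{4} = 0 \cdot \frac{1}{4} = 0$)
$Q{\left(c \right)} = 0$ ($Q{\left(c \right)} = \left(-3\right) 0 = 0$)
$\left(b + Q{\left(T{\left(4 \right)} \right)}\right) B = \left(\frac{88}{3} + 0\right) 6 = \frac{88}{3} \cdot 6 = 176$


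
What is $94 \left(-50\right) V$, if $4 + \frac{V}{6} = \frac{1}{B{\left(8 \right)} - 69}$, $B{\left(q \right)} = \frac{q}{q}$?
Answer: $\frac{1924650}{17} \approx 1.1321 \cdot 10^{5}$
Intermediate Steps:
$B{\left(q \right)} = 1$
$V = - \frac{819}{34}$ ($V = -24 + \frac{6}{1 - 69} = -24 + \frac{6}{-68} = -24 + 6 \left(- \frac{1}{68}\right) = -24 - \frac{3}{34} = - \frac{819}{34} \approx -24.088$)
$94 \left(-50\right) V = 94 \left(-50\right) \left(- \frac{819}{34}\right) = \left(-4700\right) \left(- \frac{819}{34}\right) = \frac{1924650}{17}$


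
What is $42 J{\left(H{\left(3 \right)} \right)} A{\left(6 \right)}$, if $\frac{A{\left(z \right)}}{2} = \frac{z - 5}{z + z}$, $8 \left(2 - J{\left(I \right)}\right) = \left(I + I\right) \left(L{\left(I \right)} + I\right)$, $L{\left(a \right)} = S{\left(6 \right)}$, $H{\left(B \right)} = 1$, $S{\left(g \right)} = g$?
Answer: $\frac{7}{4} \approx 1.75$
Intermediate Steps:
$L{\left(a \right)} = 6$
$J{\left(I \right)} = 2 - \frac{I \left(6 + I\right)}{4}$ ($J{\left(I \right)} = 2 - \frac{\left(I + I\right) \left(6 + I\right)}{8} = 2 - \frac{2 I \left(6 + I\right)}{8} = 2 - \frac{I \left(6 + I\right)}{4}$)
$A{\left(z \right)} = \frac{-5 + z}{z}$ ($A{\left(z \right)} = 2 \frac{z - 5}{z + z} = 2 \frac{-5 + z}{2 z} = \frac{-5 + z}{z}$)
$42 J{\left(H{\left(3 \right)} \right)} A{\left(6 \right)} = 42 \left(2 - \frac{3}{2} - \frac{1^{2}}{4}\right) \frac{-5 + 6}{6} = 42 \left(2 - \frac{3}{2} - \frac{1}{4}\right) \frac{1}{6} \cdot 1 = 42 \left(2 - \frac{3}{2} - \frac{1}{4}\right) \frac{1}{6} = 42 \cdot \frac{1}{4} \cdot \frac{1}{6} = \frac{21}{2} \cdot \frac{1}{6} = \frac{7}{4}$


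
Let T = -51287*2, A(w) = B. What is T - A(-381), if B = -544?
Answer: -102030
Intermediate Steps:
A(w) = -544
T = -102574
T - A(-381) = -102574 - 1*(-544) = -102574 + 544 = -102030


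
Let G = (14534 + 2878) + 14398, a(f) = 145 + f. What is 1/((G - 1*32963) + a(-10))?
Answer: -1/1018 ≈ -0.00098232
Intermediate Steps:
G = 31810 (G = 17412 + 14398 = 31810)
1/((G - 1*32963) + a(-10)) = 1/((31810 - 1*32963) + (145 - 10)) = 1/((31810 - 32963) + 135) = 1/(-1153 + 135) = 1/(-1018) = -1/1018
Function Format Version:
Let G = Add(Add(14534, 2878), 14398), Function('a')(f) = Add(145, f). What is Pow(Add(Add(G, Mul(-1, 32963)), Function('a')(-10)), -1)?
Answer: Rational(-1, 1018) ≈ -0.00098232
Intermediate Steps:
G = 31810 (G = Add(17412, 14398) = 31810)
Pow(Add(Add(G, Mul(-1, 32963)), Function('a')(-10)), -1) = Pow(Add(Add(31810, Mul(-1, 32963)), Add(145, -10)), -1) = Pow(Add(Add(31810, -32963), 135), -1) = Pow(Add(-1153, 135), -1) = Pow(-1018, -1) = Rational(-1, 1018)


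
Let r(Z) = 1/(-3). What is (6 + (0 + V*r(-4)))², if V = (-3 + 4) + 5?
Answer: 16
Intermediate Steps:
r(Z) = -⅓
V = 6 (V = 1 + 5 = 6)
(6 + (0 + V*r(-4)))² = (6 + (0 + 6*(-⅓)))² = (6 + (0 - 2))² = (6 - 2)² = 4² = 16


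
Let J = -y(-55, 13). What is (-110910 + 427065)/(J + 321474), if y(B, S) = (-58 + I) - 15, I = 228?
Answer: 316155/321319 ≈ 0.98393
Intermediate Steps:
y(B, S) = 155 (y(B, S) = (-58 + 228) - 15 = 170 - 15 = 155)
J = -155 (J = -1*155 = -155)
(-110910 + 427065)/(J + 321474) = (-110910 + 427065)/(-155 + 321474) = 316155/321319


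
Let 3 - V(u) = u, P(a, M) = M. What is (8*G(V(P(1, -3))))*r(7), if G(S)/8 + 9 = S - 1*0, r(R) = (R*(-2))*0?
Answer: 0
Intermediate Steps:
V(u) = 3 - u
r(R) = 0 (r(R) = -2*R*0 = 0)
G(S) = -72 + 8*S (G(S) = -72 + 8*(S - 1*0) = -72 + 8*(S + 0) = -72 + 8*S)
(8*G(V(P(1, -3))))*r(7) = (8*(-72 + 8*(3 - 1*(-3))))*0 = (8*(-72 + 8*(3 + 3)))*0 = (8*(-72 + 8*6))*0 = (8*(-72 + 48))*0 = (8*(-24))*0 = -192*0 = 0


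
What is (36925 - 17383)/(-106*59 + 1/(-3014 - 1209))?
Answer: -82525866/26410643 ≈ -3.1247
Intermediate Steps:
(36925 - 17383)/(-106*59 + 1/(-3014 - 1209)) = 19542/(-6254 + 1/(-4223)) = 19542/(-6254 - 1/4223) = 19542/(-26410643/4223) = 19542*(-4223/26410643) = -82525866/26410643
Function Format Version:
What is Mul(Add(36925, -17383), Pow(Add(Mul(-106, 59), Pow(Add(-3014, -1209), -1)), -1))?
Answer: Rational(-82525866, 26410643) ≈ -3.1247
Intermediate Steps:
Mul(Add(36925, -17383), Pow(Add(Mul(-106, 59), Pow(Add(-3014, -1209), -1)), -1)) = Mul(19542, Pow(Add(-6254, Pow(-4223, -1)), -1)) = Mul(19542, Pow(Add(-6254, Rational(-1, 4223)), -1)) = Mul(19542, Pow(Rational(-26410643, 4223), -1)) = Mul(19542, Rational(-4223, 26410643)) = Rational(-82525866, 26410643)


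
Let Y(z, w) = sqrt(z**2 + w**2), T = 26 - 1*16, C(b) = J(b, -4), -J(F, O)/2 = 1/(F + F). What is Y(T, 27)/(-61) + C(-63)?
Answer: 1/63 - sqrt(829)/61 ≈ -0.45613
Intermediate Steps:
J(F, O) = -1/F (J(F, O) = -2/(F + F) = -2*1/(2*F) = -1/F)
C(b) = -1/b
T = 10 (T = 26 - 16 = 10)
Y(z, w) = sqrt(w**2 + z**2)
Y(T, 27)/(-61) + C(-63) = sqrt(27**2 + 10**2)/(-61) - 1/(-63) = sqrt(729 + 100)*(-1/61) - 1*(-1/63) = sqrt(829)*(-1/61) + 1/63 = -sqrt(829)/61 + 1/63 = 1/63 - sqrt(829)/61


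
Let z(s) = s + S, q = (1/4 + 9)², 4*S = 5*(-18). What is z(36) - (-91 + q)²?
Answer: -4113/256 ≈ -16.066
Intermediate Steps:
S = -45/2 (S = (5*(-18))/4 = (¼)*(-90) = -45/2 ≈ -22.500)
q = 1369/16 (q = (¼ + 9)² = (37/4)² = 1369/16 ≈ 85.563)
z(s) = -45/2 + s (z(s) = s - 45/2 = -45/2 + s)
z(36) - (-91 + q)² = (-45/2 + 36) - (-91 + 1369/16)² = 27/2 - (-87/16)² = 27/2 - 1*7569/256 = 27/2 - 7569/256 = -4113/256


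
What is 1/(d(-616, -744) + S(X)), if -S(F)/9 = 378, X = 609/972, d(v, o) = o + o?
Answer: -1/4890 ≈ -0.00020450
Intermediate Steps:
d(v, o) = 2*o
X = 203/324 (X = 609*(1/972) = 203/324 ≈ 0.62654)
S(F) = -3402 (S(F) = -9*378 = -3402)
1/(d(-616, -744) + S(X)) = 1/(2*(-744) - 3402) = 1/(-1488 - 3402) = 1/(-4890) = -1/4890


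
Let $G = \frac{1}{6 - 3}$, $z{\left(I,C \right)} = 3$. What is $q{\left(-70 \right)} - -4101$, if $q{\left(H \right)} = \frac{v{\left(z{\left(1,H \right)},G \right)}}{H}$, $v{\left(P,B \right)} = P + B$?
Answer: $\frac{86120}{21} \approx 4101.0$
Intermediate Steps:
$G = \frac{1}{3} \approx 0.33333$
$v{\left(P,B \right)} = B + P$
$q{\left(H \right)} = \frac{10}{3 H}$ ($q{\left(H \right)} = \frac{\frac{1}{3} + 3}{H} = \frac{10}{3 H}$)
$q{\left(-70 \right)} - -4101 = \frac{10}{3 \left(-70\right)} - -4101 = \frac{10}{3} \left(- \frac{1}{70}\right) + 4101 = - \frac{1}{21} + 4101 = \frac{86120}{21}$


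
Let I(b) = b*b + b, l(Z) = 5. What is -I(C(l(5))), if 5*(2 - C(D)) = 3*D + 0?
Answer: 0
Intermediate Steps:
C(D) = 2 - 3*D/5 (C(D) = 2 - (3*D + 0)/5 = 2 - 3*D/5)
I(b) = b + b**2 (I(b) = b**2 + b = b + b**2)
-I(C(l(5))) = -(2 - 3/5*5)*(1 + (2 - 3/5*5)) = -(2 - 3)*(1 + (2 - 3)) = -(-1)*(1 - 1) = -(-1)*0 = -1*0 = 0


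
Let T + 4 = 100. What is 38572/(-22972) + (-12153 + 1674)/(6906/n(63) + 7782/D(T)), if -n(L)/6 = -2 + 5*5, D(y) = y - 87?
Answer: -4694505280/322808287 ≈ -14.543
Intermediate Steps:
T = 96 (T = -4 + 100 = 96)
D(y) = -87 + y
n(L) = -138 (n(L) = -6*(-2 + 5*5) = -6*(-2 + 25) = -6*23 = -138)
38572/(-22972) + (-12153 + 1674)/(6906/n(63) + 7782/D(T)) = 38572/(-22972) + (-12153 + 1674)/(6906/(-138) + 7782/(-87 + 96)) = 38572*(-1/22972) - 10479/(6906*(-1/138) + 7782/9) = -9643/5743 - 10479/(-1151/23 + 7782*(⅑)) = -9643/5743 - 10479/(-1151/23 + 2594/3) = -9643/5743 - 10479/56209/69 = -9643/5743 - 10479*69/56209 = -9643/5743 - 723051/56209 = -4694505280/322808287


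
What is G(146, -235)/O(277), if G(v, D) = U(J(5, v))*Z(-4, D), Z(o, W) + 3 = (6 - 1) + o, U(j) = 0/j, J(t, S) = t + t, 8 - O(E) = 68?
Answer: 0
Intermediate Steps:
O(E) = -60 (O(E) = 8 - 1*68 = 8 - 68 = -60)
J(t, S) = 2*t
U(j) = 0
Z(o, W) = 2 + o (Z(o, W) = -3 + ((6 - 1) + o) = -3 + (5 + o) = 2 + o)
G(v, D) = 0 (G(v, D) = 0*(2 - 4) = 0*(-2) = 0)
G(146, -235)/O(277) = 0/(-60) = 0*(-1/60) = 0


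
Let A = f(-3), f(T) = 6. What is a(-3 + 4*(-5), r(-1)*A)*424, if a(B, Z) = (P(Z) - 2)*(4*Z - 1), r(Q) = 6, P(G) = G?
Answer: 2061488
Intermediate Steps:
A = 6
a(B, Z) = (-1 + 4*Z)*(-2 + Z) (a(B, Z) = (Z - 2)*(4*Z - 1) = (-2 + Z)*(-1 + 4*Z) = (-1 + 4*Z)*(-2 + Z))
a(-3 + 4*(-5), r(-1)*A)*424 = (2 - 54*6 + 4*(6*6)²)*424 = (2 - 9*36 + 4*36²)*424 = (2 - 324 + 4*1296)*424 = (2 - 324 + 5184)*424 = 4862*424 = 2061488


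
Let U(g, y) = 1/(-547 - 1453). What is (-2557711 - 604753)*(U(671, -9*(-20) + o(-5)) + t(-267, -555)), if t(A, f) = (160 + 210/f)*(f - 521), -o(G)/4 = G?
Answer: 67895281701654/125 ≈ 5.4316e+11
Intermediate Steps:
o(G) = -4*G
t(A, f) = (-521 + f)*(160 + 210/f) (t(A, f) = (160 + 210/f)*(-521 + f) = (-521 + f)*(160 + 210/f))
U(g, y) = -1/2000 (U(g, y) = 1/(-2000) = -1/2000)
(-2557711 - 604753)*(U(671, -9*(-20) + o(-5)) + t(-267, -555)) = (-2557711 - 604753)*(-1/2000 + (-83150 - 109410/(-555) + 160*(-555))) = -3162464*(-1/2000 + (-83150 - 109410*(-1/555) - 88800)) = -3162464*(-1/2000 + (-83150 + 7294/37 - 88800)) = -3162464*(-1/2000 - 6354856/37) = -3162464*(-12709712037/74000) = 67895281701654/125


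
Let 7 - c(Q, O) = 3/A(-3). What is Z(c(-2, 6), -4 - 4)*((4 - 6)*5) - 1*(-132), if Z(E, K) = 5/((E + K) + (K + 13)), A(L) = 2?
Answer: 112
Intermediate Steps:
c(Q, O) = 11/2 (c(Q, O) = 7 - 3/2 = 11/2)
Z(E, K) = 5/(13 + E + 2*K) (Z(E, K) = 5/((E + K) + (13 + K)) = 5/(13 + E + 2*K))
Z(c(-2, 6), -4 - 4)*((4 - 6)*5) - 1*(-132) = (5/(13 + 11/2 + 2*(-4 - 4)))*((4 - 6)*5) - 1*(-132) = (5/(13 + 11/2 + 2*(-8)))*(-2*5) + 132 = (5/(13 + 11/2 - 16))*(-10) + 132 = (5/(5/2))*(-10) + 132 = (5*(⅖))*(-10) + 132 = 2*(-10) + 132 = -20 + 132 = 112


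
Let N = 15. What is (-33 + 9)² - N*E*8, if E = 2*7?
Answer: -1104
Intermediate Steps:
E = 14
(-33 + 9)² - N*E*8 = (-33 + 9)² - 15*14*8 = (-24)² - 210*8 = 576 - 1*1680 = 576 - 1680 = -1104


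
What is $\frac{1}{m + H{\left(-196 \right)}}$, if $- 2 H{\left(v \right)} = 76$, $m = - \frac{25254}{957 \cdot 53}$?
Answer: $- \frac{16907}{650884} \approx -0.025975$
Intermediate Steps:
$m = - \frac{8418}{16907}$ ($m = - \frac{25254}{50721} = \left(-25254\right) \frac{1}{50721} = - \frac{8418}{16907} \approx -0.4979$)
$H{\left(v \right)} = -38$ ($H{\left(v \right)} = \left(- \frac{1}{2}\right) 76 = -38$)
$\frac{1}{m + H{\left(-196 \right)}} = \frac{1}{- \frac{8418}{16907} - 38} = \frac{1}{- \frac{650884}{16907}} = - \frac{16907}{650884}$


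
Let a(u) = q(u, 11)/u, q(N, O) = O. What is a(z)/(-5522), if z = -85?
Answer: 1/42670 ≈ 2.3436e-5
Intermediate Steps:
a(u) = 11/u
a(z)/(-5522) = (11/(-85))/(-5522) = (11*(-1/85))*(-1/5522) = -11/85*(-1/5522) = 1/42670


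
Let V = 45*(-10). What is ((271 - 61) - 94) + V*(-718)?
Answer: 323216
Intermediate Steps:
V = -450
((271 - 61) - 94) + V*(-718) = ((271 - 61) - 94) - 450*(-718) = (210 - 94) + 323100 = 116 + 323100 = 323216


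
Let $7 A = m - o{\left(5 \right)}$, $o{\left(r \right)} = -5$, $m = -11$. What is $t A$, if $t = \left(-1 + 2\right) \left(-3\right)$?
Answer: $\frac{18}{7} \approx 2.5714$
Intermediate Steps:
$t = -3$ ($t = 1 \left(-3\right) = -3$)
$A = - \frac{6}{7}$ ($A = \frac{-11 - -5}{7} = \frac{-11 + 5}{7} = \frac{1}{7} \left(-6\right) = - \frac{6}{7} \approx -0.85714$)
$t A = \left(-3\right) \left(- \frac{6}{7}\right) = \frac{18}{7}$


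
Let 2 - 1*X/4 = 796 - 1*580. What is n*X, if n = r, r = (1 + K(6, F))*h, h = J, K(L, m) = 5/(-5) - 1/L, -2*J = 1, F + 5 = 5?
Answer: -214/3 ≈ -71.333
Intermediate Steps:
F = 0 (F = -5 + 5 = 0)
J = -½ (J = -½*1 = -½ ≈ -0.50000)
K(L, m) = -1 - 1/L (K(L, m) = 5*(-⅕) - 1/L = -1 - 1/L)
h = -½ ≈ -0.50000
r = 1/12 (r = (1 + (-1 - 1*6)/6)*(-½) = (1 + (-1 - 6)/6)*(-½) = (1 + (⅙)*(-7))*(-½) = (1 - 7/6)*(-½) = -⅙*(-½) = 1/12 ≈ 0.083333)
n = 1/12 ≈ 0.083333
X = -856 (X = 8 - 4*(796 - 1*580) = 8 - 4*(796 - 580) = 8 - 4*216 = 8 - 864 = -856)
n*X = (1/12)*(-856) = -214/3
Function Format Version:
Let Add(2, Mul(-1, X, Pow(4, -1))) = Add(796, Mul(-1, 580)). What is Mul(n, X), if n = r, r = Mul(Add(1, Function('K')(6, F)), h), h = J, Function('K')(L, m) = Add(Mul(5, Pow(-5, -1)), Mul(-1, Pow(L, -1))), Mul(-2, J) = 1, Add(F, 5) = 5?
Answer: Rational(-214, 3) ≈ -71.333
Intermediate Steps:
F = 0 (F = Add(-5, 5) = 0)
J = Rational(-1, 2) (J = Mul(Rational(-1, 2), 1) = Rational(-1, 2) ≈ -0.50000)
Function('K')(L, m) = Add(-1, Mul(-1, Pow(L, -1))) (Function('K')(L, m) = Add(Mul(5, Rational(-1, 5)), Mul(-1, Pow(L, -1))) = Add(-1, Mul(-1, Pow(L, -1))))
h = Rational(-1, 2) ≈ -0.50000
r = Rational(1, 12) (r = Mul(Add(1, Mul(Pow(6, -1), Add(-1, Mul(-1, 6)))), Rational(-1, 2)) = Mul(Add(1, Mul(Rational(1, 6), Add(-1, -6))), Rational(-1, 2)) = Mul(Add(1, Mul(Rational(1, 6), -7)), Rational(-1, 2)) = Mul(Add(1, Rational(-7, 6)), Rational(-1, 2)) = Mul(Rational(-1, 6), Rational(-1, 2)) = Rational(1, 12) ≈ 0.083333)
n = Rational(1, 12) ≈ 0.083333
X = -856 (X = Add(8, Mul(-4, Add(796, Mul(-1, 580)))) = Add(8, Mul(-4, Add(796, -580))) = Add(8, Mul(-4, 216)) = Add(8, -864) = -856)
Mul(n, X) = Mul(Rational(1, 12), -856) = Rational(-214, 3)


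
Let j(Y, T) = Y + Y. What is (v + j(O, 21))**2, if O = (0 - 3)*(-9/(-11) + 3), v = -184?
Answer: 5180176/121 ≈ 42811.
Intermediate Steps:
O = -126/11 (O = -3*(-9*(-1/11) + 3) = -3*(9/11 + 3) = -3*42/11 = -126/11 ≈ -11.455)
j(Y, T) = 2*Y
(v + j(O, 21))**2 = (-184 + 2*(-126/11))**2 = (-184 - 252/11)**2 = (-2276/11)**2 = 5180176/121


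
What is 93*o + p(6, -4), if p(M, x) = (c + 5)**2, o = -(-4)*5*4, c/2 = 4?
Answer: 7609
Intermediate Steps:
c = 8 (c = 2*4 = 8)
o = 80 (o = -2*(-10)*4 = 20*4 = 80)
p(M, x) = 169 (p(M, x) = (8 + 5)**2 = 13**2 = 169)
93*o + p(6, -4) = 93*80 + 169 = 7440 + 169 = 7609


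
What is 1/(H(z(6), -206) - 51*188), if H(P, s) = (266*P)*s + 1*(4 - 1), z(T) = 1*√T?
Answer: 3195/5974579157 - 54796*√6/17923737471 ≈ -6.9537e-6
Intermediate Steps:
z(T) = √T
H(P, s) = 3 + 266*P*s (H(P, s) = 266*P*s + 1*3 = 266*P*s + 3 = 3 + 266*P*s)
1/(H(z(6), -206) - 51*188) = 1/((3 + 266*√6*(-206)) - 51*188) = 1/((3 - 54796*√6) - 9588) = 1/(-9585 - 54796*√6)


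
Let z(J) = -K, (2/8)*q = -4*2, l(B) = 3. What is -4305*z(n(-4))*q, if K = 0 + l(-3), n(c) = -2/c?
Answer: -413280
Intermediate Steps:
q = -32 (q = 4*(-4*2) = 4*(-8) = -32)
K = 3 (K = 0 + 3 = 3)
z(J) = -3 (z(J) = -1*3 = -3)
-4305*z(n(-4))*q = -(-12915)*(-32) = -4305*96 = -413280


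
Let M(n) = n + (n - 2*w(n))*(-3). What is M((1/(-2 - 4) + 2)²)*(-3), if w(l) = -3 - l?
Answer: 404/3 ≈ 134.67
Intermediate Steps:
M(n) = -18 - 8*n (M(n) = n + (n - 2*(-3 - n))*(-3) = n + (n + (6 + 2*n))*(-3) = n + (6 + 3*n)*(-3) = n + (-18 - 9*n) = -18 - 8*n)
M((1/(-2 - 4) + 2)²)*(-3) = (-18 - 8*(1/(-2 - 4) + 2)²)*(-3) = (-18 - 8*(1/(-6) + 2)²)*(-3) = (-18 - 8*(-⅙ + 2)²)*(-3) = (-18 - 8*(11/6)²)*(-3) = (-18 - 8*121/36)*(-3) = (-18 - 242/9)*(-3) = -404/9*(-3) = 404/3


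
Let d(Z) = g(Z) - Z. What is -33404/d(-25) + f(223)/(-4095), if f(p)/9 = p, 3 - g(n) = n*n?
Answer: 15065689/271635 ≈ 55.463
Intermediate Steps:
g(n) = 3 - n**2 (g(n) = 3 - n*n = 3 - n**2)
d(Z) = 3 - Z - Z**2 (d(Z) = (3 - Z**2) - Z = 3 - Z - Z**2)
f(p) = 9*p
-33404/d(-25) + f(223)/(-4095) = -33404/(3 - 1*(-25) - 1*(-25)**2) + (9*223)/(-4095) = -33404/(3 + 25 - 1*625) + 2007*(-1/4095) = -33404/(3 + 25 - 625) - 223/455 = -33404/(-597) - 223/455 = -33404*(-1/597) - 223/455 = 33404/597 - 223/455 = 15065689/271635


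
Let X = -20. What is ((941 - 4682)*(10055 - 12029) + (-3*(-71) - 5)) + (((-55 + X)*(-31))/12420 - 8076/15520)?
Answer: 5931289749137/803160 ≈ 7.3849e+6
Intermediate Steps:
((941 - 4682)*(10055 - 12029) + (-3*(-71) - 5)) + (((-55 + X)*(-31))/12420 - 8076/15520) = ((941 - 4682)*(10055 - 12029) + (-3*(-71) - 5)) + (((-55 - 20)*(-31))/12420 - 8076/15520) = (-3741*(-1974) + (213 - 5)) + (-75*(-31)*(1/12420) - 8076*1/15520) = (7384734 + 208) + (2325*(1/12420) - 2019/3880) = 7384942 + (155/828 - 2019/3880) = 7384942 - 267583/803160 = 5931289749137/803160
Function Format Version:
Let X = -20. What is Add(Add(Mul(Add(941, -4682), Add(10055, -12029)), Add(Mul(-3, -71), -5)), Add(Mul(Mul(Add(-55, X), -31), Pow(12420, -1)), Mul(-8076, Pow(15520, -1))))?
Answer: Rational(5931289749137, 803160) ≈ 7.3849e+6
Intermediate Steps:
Add(Add(Mul(Add(941, -4682), Add(10055, -12029)), Add(Mul(-3, -71), -5)), Add(Mul(Mul(Add(-55, X), -31), Pow(12420, -1)), Mul(-8076, Pow(15520, -1)))) = Add(Add(Mul(Add(941, -4682), Add(10055, -12029)), Add(Mul(-3, -71), -5)), Add(Mul(Mul(Add(-55, -20), -31), Pow(12420, -1)), Mul(-8076, Pow(15520, -1)))) = Add(Add(Mul(-3741, -1974), Add(213, -5)), Add(Mul(Mul(-75, -31), Rational(1, 12420)), Mul(-8076, Rational(1, 15520)))) = Add(Add(7384734, 208), Add(Mul(2325, Rational(1, 12420)), Rational(-2019, 3880))) = Add(7384942, Add(Rational(155, 828), Rational(-2019, 3880))) = Add(7384942, Rational(-267583, 803160)) = Rational(5931289749137, 803160)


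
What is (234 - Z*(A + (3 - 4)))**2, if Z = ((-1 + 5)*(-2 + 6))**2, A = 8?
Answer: 2427364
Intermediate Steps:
Z = 256 (Z = (4*4)**2 = 16**2 = 256)
(234 - Z*(A + (3 - 4)))**2 = (234 - 256*(8 + (3 - 4)))**2 = (234 - 256*(8 - 1))**2 = (234 - 256*7)**2 = (234 - 1*1792)**2 = (234 - 1792)**2 = (-1558)**2 = 2427364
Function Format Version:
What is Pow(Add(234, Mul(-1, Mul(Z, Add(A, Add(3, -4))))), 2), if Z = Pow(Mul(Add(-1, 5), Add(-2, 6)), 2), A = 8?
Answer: 2427364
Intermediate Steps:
Z = 256 (Z = Pow(Mul(4, 4), 2) = Pow(16, 2) = 256)
Pow(Add(234, Mul(-1, Mul(Z, Add(A, Add(3, -4))))), 2) = Pow(Add(234, Mul(-1, Mul(256, Add(8, Add(3, -4))))), 2) = Pow(Add(234, Mul(-1, Mul(256, Add(8, -1)))), 2) = Pow(Add(234, Mul(-1, Mul(256, 7))), 2) = Pow(Add(234, Mul(-1, 1792)), 2) = Pow(Add(234, -1792), 2) = Pow(-1558, 2) = 2427364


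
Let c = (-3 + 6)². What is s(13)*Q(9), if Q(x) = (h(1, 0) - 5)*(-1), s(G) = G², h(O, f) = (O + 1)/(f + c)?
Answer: 7267/9 ≈ 807.44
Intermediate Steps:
c = 9 (c = 3² = 9)
h(O, f) = (1 + O)/(9 + f) (h(O, f) = (O + 1)/(f + 9) = (1 + O)/(9 + f))
Q(x) = 43/9 (Q(x) = ((1 + 1)/(9 + 0) - 5)*(-1) = (2/9 - 5)*(-1) = -43/9*(-1) = 43/9)
s(13)*Q(9) = 13²*(43/9) = 169*(43/9) = 7267/9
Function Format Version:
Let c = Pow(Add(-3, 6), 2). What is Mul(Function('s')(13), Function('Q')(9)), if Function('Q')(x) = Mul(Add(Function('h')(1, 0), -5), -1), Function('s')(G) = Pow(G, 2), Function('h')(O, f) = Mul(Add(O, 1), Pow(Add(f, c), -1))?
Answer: Rational(7267, 9) ≈ 807.44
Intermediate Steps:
c = 9 (c = Pow(3, 2) = 9)
Function('h')(O, f) = Mul(Pow(Add(9, f), -1), Add(1, O)) (Function('h')(O, f) = Mul(Add(O, 1), Pow(Add(f, 9), -1)) = Mul(Add(1, O), Pow(Add(9, f), -1)) = Mul(Pow(Add(9, f), -1), Add(1, O)))
Function('Q')(x) = Rational(43, 9) (Function('Q')(x) = Mul(Add(Mul(Pow(Add(9, 0), -1), Add(1, 1)), -5), -1) = Mul(Add(Mul(Pow(9, -1), 2), -5), -1) = Mul(Add(Mul(Rational(1, 9), 2), -5), -1) = Mul(Add(Rational(2, 9), -5), -1) = Mul(Rational(-43, 9), -1) = Rational(43, 9))
Mul(Function('s')(13), Function('Q')(9)) = Mul(Pow(13, 2), Rational(43, 9)) = Mul(169, Rational(43, 9)) = Rational(7267, 9)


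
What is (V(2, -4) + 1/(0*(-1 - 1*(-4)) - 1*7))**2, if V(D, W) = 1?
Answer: 36/49 ≈ 0.73469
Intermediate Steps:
(V(2, -4) + 1/(0*(-1 - 1*(-4)) - 1*7))**2 = (1 + 1/(0*(-1 - 1*(-4)) - 1*7))**2 = (1 + 1/(0*(-1 + 4) - 7))**2 = (1 + 1/(0*3 - 7))**2 = (1 + 1/(0 - 7))**2 = (1 + 1/(-7))**2 = (1 - 1/7)**2 = (6/7)**2 = 36/49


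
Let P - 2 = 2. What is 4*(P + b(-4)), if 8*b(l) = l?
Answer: 14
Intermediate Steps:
P = 4 (P = 2 + 2 = 4)
b(l) = l/8
4*(P + b(-4)) = 4*(4 + (⅛)*(-4)) = 4*(4 - ½) = 4*(7/2) = 14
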